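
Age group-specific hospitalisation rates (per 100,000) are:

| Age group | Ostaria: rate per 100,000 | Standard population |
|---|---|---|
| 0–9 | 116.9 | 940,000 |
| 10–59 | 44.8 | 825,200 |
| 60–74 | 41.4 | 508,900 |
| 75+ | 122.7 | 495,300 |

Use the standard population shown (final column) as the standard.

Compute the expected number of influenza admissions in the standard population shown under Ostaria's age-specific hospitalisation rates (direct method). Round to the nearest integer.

Expected influenza admissions = Σ (standard pop × age-specific rate ÷ 100,000)
= 940,000×116.9/100,000 + 825,200×44.8/100,000 + 508,900×41.4/100,000 + 495,300×122.7/100,000
= 1098.86 + 369.69 + 210.68 + 607.73 = 2286.97.

2287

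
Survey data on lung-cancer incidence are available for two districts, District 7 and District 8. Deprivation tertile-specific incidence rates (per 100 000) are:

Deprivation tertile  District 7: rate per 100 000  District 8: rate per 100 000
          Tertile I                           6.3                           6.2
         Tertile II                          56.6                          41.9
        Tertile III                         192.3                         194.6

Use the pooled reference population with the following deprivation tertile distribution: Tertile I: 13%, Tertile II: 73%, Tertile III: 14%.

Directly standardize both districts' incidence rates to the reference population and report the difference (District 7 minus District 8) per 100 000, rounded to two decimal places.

Standard weights: 0.13, 0.73, 0.14.
District 7: 0.1300×6.3 + 0.7300×56.6 + 0.1400×192.3 = 69.0590 per 100 000.
District 8: 0.1300×6.2 + 0.7300×41.9 + 0.1400×194.6 = 58.6370 per 100 000.
Difference = 69.0590 − 58.6370 = 10.4220.

10.42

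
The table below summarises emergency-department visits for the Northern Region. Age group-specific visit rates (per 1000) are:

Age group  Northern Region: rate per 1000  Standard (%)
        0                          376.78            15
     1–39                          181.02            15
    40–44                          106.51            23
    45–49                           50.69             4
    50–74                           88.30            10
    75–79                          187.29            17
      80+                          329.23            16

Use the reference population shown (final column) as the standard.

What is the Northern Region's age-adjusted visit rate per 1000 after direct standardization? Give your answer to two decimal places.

203.54

Standard weights: 0.15, 0.15, 0.23, 0.04, 0.10, 0.17, 0.16.
Standardized rate: 0.1500×376.78 + 0.1500×181.02 + 0.2300×106.51 + 0.0400×50.69 + 0.1000×88.30 + 0.1700×187.29 + 0.1600×329.23 = 203.5410 per 1000.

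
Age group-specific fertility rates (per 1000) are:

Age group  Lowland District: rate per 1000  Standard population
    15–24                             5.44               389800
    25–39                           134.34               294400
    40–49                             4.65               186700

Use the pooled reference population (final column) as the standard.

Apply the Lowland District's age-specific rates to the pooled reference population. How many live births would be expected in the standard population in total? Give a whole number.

Expected live births = Σ (standard pop × age-specific rate ÷ 1000)
= 389800×5.44/1000 + 294400×134.34/1000 + 186700×4.65/1000
= 2120.51 + 39549.70 + 868.16 = 42538.36.

42538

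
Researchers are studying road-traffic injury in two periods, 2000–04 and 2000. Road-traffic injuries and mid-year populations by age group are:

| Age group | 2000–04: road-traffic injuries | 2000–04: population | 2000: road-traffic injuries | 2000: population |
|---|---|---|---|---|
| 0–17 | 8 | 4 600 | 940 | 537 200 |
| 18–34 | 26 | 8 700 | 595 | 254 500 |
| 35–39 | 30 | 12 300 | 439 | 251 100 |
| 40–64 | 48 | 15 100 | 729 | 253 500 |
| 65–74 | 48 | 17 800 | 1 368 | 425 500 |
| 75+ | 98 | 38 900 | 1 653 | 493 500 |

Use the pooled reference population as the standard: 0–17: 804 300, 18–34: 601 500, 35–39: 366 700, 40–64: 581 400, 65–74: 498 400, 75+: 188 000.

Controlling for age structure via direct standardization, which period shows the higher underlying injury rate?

Age-specific rates per 100 000 for 2000–04: 173.91, 298.85, 243.90, 317.88, 269.66, 251.93.
For 2000: 174.98, 233.79, 174.83, 287.57, 321.50, 334.95.
Standard total = 3 040 300; weights = 0.2645, 0.1978, 0.1206, 0.1912, 0.1639, 0.0618.
2000–04: 0.2645×173.91 + 0.1978×298.85 + 0.1206×243.90 + 0.1912×317.88 + 0.1639×269.66 + 0.0618×251.93 = 255.1243 per 100 000.
2000: 0.2645×174.98 + 0.1978×233.79 + 0.1206×174.83 + 0.1912×287.57 + 0.1639×321.50 + 0.0618×334.95 = 242.0413 per 100 000.

2000–04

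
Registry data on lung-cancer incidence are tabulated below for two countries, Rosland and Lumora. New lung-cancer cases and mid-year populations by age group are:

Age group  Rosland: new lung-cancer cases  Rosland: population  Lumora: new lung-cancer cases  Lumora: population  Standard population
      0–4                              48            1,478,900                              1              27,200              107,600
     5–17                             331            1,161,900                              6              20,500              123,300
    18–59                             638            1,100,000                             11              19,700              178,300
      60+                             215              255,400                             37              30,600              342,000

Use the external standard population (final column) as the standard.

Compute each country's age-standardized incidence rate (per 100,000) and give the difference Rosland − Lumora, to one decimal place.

Age-specific rates per 100,000 for Rosland: 3.25, 28.49, 58.00, 84.18.
For Lumora: 3.68, 29.27, 55.84, 120.92.
Standard total = 751,200; weights = 0.1432, 0.1641, 0.2374, 0.4553.
Rosland: 0.1432×3.25 + 0.1641×28.49 + 0.2374×58.00 + 0.4553×84.18 = 57.2328 per 100,000.
Lumora: 0.1432×3.68 + 0.1641×29.27 + 0.2374×55.84 + 0.4553×120.92 = 73.6331 per 100,000.
Difference = 57.2328 − 73.6331 = -16.4002.

-16.4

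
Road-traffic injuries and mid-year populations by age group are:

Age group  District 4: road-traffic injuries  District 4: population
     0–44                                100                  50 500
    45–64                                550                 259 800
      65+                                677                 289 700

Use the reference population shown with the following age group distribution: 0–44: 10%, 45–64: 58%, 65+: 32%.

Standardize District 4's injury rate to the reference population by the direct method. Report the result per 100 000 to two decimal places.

Age-specific rates per 100 000 for District 4: 198.02, 211.70, 233.69.
Standard weights: 0.10, 0.58, 0.32.
Standardized rate: 0.1000×198.02 + 0.5800×211.70 + 0.3200×233.69 = 217.3695 per 100 000.

217.37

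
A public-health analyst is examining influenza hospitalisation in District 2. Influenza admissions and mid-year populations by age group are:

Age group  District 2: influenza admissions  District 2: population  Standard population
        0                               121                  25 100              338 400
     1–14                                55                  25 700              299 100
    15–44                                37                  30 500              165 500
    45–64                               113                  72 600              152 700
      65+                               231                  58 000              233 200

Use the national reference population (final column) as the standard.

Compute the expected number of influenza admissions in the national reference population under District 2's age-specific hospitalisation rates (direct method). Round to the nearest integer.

3639

Age-specific rates per 100 000 for District 2: 482.07, 214.01, 121.31, 155.65, 398.28.
Expected influenza admissions = Σ (standard pop × age-specific rate ÷ 100 000)
= 338 400×482.07/100 000 + 299 100×214.01/100 000 + 165 500×121.31/100 000 + 152 700×155.65/100 000 + 233 200×398.28/100 000
= 1631.33 + 640.10 + 200.77 + 237.67 + 928.78 = 3638.65.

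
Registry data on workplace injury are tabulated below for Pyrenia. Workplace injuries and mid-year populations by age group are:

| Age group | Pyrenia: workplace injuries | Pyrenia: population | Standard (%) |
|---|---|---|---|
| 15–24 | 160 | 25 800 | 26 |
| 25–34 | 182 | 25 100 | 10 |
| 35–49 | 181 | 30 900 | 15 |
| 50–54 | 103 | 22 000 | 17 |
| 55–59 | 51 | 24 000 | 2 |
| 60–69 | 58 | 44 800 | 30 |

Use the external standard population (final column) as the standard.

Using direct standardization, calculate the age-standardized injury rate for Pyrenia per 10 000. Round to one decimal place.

Age-specific rates per 10 000 for Pyrenia: 62.02, 72.51, 58.58, 46.82, 21.25, 12.95.
Standard weights: 0.26, 0.10, 0.15, 0.17, 0.02, 0.30.
Standardized rate: 0.2600×62.02 + 0.1000×72.51 + 0.1500×58.58 + 0.1700×46.82 + 0.0200×21.25 + 0.3000×12.95 = 44.4295 per 10 000.

44.4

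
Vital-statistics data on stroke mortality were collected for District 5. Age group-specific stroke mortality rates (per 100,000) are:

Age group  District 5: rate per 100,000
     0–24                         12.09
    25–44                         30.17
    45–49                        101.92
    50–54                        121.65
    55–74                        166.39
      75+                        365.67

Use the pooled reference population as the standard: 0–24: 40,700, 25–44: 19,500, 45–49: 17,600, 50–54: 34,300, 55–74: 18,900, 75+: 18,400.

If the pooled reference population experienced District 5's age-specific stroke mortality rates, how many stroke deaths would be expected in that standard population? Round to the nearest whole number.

169

Expected stroke deaths = Σ (standard pop × age-specific rate ÷ 100,000)
= 40,700×12.09/100,000 + 19,500×30.17/100,000 + 17,600×101.92/100,000 + 34,300×121.65/100,000 + 18,900×166.39/100,000 + 18,400×365.67/100,000
= 4.92 + 5.88 + 17.94 + 41.73 + 31.45 + 67.28 = 169.20.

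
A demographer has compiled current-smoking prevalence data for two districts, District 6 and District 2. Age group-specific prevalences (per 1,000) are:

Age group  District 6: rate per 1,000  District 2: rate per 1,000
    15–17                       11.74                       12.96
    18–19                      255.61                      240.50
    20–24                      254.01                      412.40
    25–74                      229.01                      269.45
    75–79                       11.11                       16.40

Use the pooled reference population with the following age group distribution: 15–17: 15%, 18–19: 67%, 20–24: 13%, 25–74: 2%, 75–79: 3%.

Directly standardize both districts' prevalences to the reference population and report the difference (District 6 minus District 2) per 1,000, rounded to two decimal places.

Standard weights: 0.15, 0.67, 0.13, 0.02, 0.03.
District 6: 0.1500×11.74 + 0.6700×255.61 + 0.1300×254.01 + 0.0200×229.01 + 0.0300×11.11 = 210.9545 per 1,000.
District 2: 0.1500×12.96 + 0.6700×240.50 + 0.1300×412.40 + 0.0200×269.45 + 0.0300×16.40 = 222.5720 per 1,000.
Difference = 210.9545 − 222.5720 = -11.6175.

-11.62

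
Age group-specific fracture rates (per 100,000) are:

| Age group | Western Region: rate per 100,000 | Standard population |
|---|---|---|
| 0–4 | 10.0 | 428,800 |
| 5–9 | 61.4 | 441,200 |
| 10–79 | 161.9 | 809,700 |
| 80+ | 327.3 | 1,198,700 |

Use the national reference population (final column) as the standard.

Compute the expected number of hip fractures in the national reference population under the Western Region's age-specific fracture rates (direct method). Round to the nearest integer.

5548

Expected hip fractures = Σ (standard pop × age-specific rate ÷ 100,000)
= 428,800×10.0/100,000 + 441,200×61.4/100,000 + 809,700×161.9/100,000 + 1,198,700×327.3/100,000
= 42.88 + 270.90 + 1310.90 + 3923.35 = 5548.03.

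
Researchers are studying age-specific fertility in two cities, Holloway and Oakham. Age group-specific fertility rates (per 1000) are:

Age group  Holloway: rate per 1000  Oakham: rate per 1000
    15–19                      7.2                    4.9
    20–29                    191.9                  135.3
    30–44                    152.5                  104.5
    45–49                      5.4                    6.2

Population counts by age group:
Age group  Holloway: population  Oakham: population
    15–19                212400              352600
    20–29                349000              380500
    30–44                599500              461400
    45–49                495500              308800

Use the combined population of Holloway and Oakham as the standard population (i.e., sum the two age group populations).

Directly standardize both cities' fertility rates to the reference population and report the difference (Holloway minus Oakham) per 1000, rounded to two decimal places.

Combined standard total = 3159700; weights = 0.1788, 0.2309, 0.3358, 0.2545.
Holloway: 0.1788×7.2 + 0.2309×191.9 + 0.3358×152.5 + 0.2545×5.4 = 98.1706 per 1000.
Oakham: 0.1788×4.9 + 0.2309×135.3 + 0.3358×104.5 + 0.2545×6.2 = 68.7789 per 1000.
Difference = 98.1706 − 68.7789 = 29.3917.

29.39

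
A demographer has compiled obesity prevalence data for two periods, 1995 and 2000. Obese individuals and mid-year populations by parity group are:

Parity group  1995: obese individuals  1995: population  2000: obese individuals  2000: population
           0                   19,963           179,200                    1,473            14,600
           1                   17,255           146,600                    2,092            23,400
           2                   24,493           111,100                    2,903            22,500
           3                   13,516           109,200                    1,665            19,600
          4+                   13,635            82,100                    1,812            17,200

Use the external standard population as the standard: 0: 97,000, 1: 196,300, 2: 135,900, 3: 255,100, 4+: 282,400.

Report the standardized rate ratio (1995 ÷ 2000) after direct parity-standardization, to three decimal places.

1.478

Parity-specific rates per 1,000 for 1995: 111.401, 117.701, 220.459, 123.773, 166.078.
For 2000: 100.890, 89.402, 129.022, 84.949, 105.349.
Standard total = 966,700; weights = 0.1003, 0.2031, 0.1406, 0.2639, 0.2921.
1995: 0.1003×111.401 + 0.2031×117.701 + 0.1406×220.459 + 0.2639×123.773 + 0.2921×166.078 = 147.2493 per 1,000.
2000: 0.1003×100.890 + 0.2031×89.402 + 0.1406×129.022 + 0.2639×84.949 + 0.2921×105.349 = 99.6080 per 1,000.
Ratio = 147.2493 ÷ 99.6080 = 1.47829.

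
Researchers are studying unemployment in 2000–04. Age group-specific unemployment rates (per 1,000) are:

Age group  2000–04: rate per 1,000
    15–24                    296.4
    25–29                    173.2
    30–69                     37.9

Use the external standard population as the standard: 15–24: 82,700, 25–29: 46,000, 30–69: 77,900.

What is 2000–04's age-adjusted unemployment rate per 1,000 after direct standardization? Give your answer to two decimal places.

Standard total = 206,600; weights = 0.4003, 0.2227, 0.3771.
Standardized rate: 0.4003×296.4 + 0.2227×173.2 + 0.3771×37.9 = 171.5000 per 1,000.

171.50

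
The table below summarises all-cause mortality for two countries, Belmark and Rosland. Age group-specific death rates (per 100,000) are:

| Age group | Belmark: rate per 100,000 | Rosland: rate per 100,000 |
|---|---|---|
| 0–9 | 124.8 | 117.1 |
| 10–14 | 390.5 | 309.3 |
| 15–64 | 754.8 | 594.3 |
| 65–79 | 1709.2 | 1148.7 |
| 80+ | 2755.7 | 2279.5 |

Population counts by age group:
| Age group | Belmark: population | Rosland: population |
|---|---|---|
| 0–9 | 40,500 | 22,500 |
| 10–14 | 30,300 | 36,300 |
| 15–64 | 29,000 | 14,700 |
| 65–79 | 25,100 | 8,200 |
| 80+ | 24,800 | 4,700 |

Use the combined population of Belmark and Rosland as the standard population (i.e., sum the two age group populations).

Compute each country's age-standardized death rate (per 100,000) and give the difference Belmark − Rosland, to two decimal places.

Combined standard total = 236,100; weights = 0.2668, 0.2821, 0.1851, 0.1410, 0.1249.
Belmark: 0.2668×124.8 + 0.2821×390.5 + 0.1851×754.8 + 0.1410×1709.2 + 0.1249×2755.7 = 868.5471 per 100,000.
Rosland: 0.2668×117.1 + 0.2821×309.3 + 0.1851×594.3 + 0.1410×1148.7 + 0.1249×2279.5 = 675.3263 per 100,000.
Difference = 868.5471 − 675.3263 = 193.2208.

193.22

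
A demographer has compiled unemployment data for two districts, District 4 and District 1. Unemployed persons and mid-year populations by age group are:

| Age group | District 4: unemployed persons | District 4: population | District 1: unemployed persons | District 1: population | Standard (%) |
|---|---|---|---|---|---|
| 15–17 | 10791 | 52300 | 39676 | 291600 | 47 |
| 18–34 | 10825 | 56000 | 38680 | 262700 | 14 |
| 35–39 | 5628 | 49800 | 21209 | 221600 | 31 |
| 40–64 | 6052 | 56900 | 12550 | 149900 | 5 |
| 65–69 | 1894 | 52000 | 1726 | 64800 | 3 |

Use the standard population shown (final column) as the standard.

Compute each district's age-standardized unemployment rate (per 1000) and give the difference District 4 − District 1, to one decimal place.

46.3

Age-specific rates per 1000 for District 4: 206.329, 193.304, 113.012, 106.362, 36.423.
For District 1: 136.063, 147.240, 95.708, 83.722, 26.636.
Standard weights: 0.47, 0.14, 0.31, 0.05, 0.03.
District 4: 0.4700×206.329 + 0.1400×193.304 + 0.3100×113.012 + 0.0500×106.362 + 0.0300×36.423 = 165.4816 per 1000.
District 1: 0.4700×136.063 + 0.1400×147.240 + 0.3100×95.708 + 0.0500×83.722 + 0.0300×26.636 = 119.2181 per 1000.
Difference = 165.4816 − 119.2181 = 46.2635.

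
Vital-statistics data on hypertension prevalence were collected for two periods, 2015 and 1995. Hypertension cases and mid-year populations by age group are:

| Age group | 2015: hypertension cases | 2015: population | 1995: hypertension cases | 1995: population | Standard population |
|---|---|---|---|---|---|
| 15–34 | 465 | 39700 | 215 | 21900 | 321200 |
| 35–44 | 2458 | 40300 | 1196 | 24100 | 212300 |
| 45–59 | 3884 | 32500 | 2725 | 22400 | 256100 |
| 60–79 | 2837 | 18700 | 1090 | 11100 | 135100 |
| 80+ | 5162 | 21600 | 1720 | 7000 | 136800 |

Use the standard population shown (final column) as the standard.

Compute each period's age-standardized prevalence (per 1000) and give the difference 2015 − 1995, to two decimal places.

Age-specific rates per 1000 for 2015: 11.713, 60.993, 119.508, 151.711, 238.981.
For 1995: 9.817, 49.627, 121.652, 98.198, 245.714.
Standard total = 1061500; weights = 0.3026, 0.2000, 0.2413, 0.1273, 0.1289.
2015: 0.3026×11.713 + 0.2000×60.993 + 0.2413×119.508 + 0.1273×151.711 + 0.1289×238.981 = 94.6827 per 1000.
1995: 0.3026×9.817 + 0.2000×49.627 + 0.2413×121.652 + 0.1273×98.198 + 0.1289×245.714 = 86.4101 per 1000.
Difference = 94.6827 − 86.4101 = 8.2725.

8.27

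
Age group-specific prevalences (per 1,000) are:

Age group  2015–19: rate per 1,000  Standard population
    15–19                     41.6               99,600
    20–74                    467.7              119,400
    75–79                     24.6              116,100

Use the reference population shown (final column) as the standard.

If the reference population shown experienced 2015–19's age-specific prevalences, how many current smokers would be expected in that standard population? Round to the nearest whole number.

62843

Expected current smokers = Σ (standard pop × age-specific rate ÷ 1,000)
= 99,600×41.6/1,000 + 119,400×467.7/1,000 + 116,100×24.6/1,000
= 4143.36 + 55843.38 + 2856.06 = 62842.80.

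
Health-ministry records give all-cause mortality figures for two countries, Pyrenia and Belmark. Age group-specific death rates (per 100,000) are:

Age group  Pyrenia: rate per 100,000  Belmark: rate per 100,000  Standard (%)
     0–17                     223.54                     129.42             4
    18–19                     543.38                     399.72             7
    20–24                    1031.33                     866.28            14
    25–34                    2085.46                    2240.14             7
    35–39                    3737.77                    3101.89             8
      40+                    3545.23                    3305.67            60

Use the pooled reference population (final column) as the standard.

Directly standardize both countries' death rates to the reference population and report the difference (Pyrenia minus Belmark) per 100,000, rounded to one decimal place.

Standard weights: 0.04, 0.07, 0.14, 0.07, 0.08, 0.60.
Pyrenia: 0.0400×223.54 + 0.0700×543.38 + 0.1400×1031.33 + 0.0700×2085.46 + 0.0800×3737.77 + 0.6000×3545.23 = 2763.5062 per 100,000.
Belmark: 0.0400×129.42 + 0.0700×399.72 + 0.1400×866.28 + 0.0700×2240.14 + 0.0800×3101.89 + 0.6000×3305.67 = 2542.7994 per 100,000.
Difference = 2763.5062 − 2542.7994 = 220.7068.

220.7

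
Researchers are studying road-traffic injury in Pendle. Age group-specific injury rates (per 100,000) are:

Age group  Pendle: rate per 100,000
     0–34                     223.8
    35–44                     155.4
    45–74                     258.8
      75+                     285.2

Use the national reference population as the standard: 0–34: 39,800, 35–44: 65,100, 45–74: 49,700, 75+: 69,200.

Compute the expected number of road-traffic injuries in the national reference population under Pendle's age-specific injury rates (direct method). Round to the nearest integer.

516

Expected road-traffic injuries = Σ (standard pop × age-specific rate ÷ 100,000)
= 39,800×223.8/100,000 + 65,100×155.4/100,000 + 49,700×258.8/100,000 + 69,200×285.2/100,000
= 89.07 + 101.17 + 128.62 + 197.36 = 516.22.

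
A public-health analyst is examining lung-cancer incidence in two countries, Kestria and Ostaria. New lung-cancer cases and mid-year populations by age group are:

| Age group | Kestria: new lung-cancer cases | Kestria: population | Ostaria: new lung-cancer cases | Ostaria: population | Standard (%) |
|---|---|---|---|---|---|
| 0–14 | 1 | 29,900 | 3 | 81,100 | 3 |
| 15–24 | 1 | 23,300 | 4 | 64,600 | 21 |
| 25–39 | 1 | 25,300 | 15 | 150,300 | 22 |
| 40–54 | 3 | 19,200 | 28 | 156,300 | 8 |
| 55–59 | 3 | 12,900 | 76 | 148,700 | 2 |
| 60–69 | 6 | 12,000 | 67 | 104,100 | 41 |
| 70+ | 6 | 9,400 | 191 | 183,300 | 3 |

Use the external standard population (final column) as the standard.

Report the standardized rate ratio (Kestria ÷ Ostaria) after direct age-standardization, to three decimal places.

Age-specific rates per 100,000 for Kestria: 3.34, 4.29, 3.95, 15.62, 23.26, 50.00, 63.83.
For Ostaria: 3.70, 6.19, 9.98, 17.91, 51.11, 64.36, 104.20.
Standard weights: 0.03, 0.21, 0.22, 0.08, 0.02, 0.41, 0.03.
Kestria: 0.0300×3.34 + 0.2100×4.29 + 0.2200×3.95 + 0.0800×15.62 + 0.0200×23.26 + 0.4100×50.00 + 0.0300×63.83 = 26.0012 per 100,000.
Ostaria: 0.0300×3.70 + 0.2100×6.19 + 0.2200×9.98 + 0.0800×17.91 + 0.0200×51.11 + 0.4100×64.36 + 0.0300×104.20 = 35.5763 per 100,000.
Ratio = 26.0012 ÷ 35.5763 = 0.73086.

0.731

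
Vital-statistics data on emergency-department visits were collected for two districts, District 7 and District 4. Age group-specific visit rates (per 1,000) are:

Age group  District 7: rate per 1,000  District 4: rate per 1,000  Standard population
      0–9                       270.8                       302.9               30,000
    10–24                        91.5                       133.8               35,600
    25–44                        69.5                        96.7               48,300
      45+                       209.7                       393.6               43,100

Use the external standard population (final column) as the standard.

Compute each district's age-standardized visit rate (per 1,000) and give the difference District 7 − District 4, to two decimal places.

-74.58

Standard total = 157,000; weights = 0.1911, 0.2268, 0.3076, 0.2745.
District 7: 0.1911×270.8 + 0.2268×91.5 + 0.3076×69.5 + 0.2745×209.7 = 151.4415 per 1,000.
District 4: 0.1911×302.9 + 0.2268×133.8 + 0.3076×96.7 + 0.2745×393.6 = 226.0194 per 1,000.
Difference = 151.4415 − 226.0194 = -74.5779.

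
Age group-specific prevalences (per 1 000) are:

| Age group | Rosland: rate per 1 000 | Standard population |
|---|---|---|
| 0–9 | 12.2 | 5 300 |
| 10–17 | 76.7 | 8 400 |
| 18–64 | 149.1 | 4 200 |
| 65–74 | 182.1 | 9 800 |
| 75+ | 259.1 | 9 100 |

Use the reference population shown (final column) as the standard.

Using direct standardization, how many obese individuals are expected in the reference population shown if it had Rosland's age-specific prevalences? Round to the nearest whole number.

5478

Expected obese individuals = Σ (standard pop × age-specific rate ÷ 1 000)
= 5 300×12.2/1 000 + 8 400×76.7/1 000 + 4 200×149.1/1 000 + 9 800×182.1/1 000 + 9 100×259.1/1 000
= 64.66 + 644.28 + 626.22 + 1784.58 + 2357.81 = 5477.55.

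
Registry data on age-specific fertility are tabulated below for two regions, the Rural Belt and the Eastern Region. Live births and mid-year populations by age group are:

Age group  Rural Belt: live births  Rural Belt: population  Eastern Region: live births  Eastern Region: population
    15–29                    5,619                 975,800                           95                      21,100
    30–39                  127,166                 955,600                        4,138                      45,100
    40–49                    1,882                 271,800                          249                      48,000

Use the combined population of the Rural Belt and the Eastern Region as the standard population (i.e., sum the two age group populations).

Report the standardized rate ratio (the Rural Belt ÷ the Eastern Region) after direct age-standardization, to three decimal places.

Age-specific rates per 1,000 for the Rural Belt: 5.758, 133.075, 6.924.
For the Eastern Region: 4.502, 91.752, 5.188.
Combined standard total = 2,317,400; weights = 0.4302, 0.4318, 0.1380.
The Rural Belt: 0.4302×5.758 + 0.4318×133.075 + 0.1380×6.924 = 60.8969 per 1,000.
The Eastern Region: 0.4302×4.502 + 0.4318×91.752 + 0.1380×5.188 = 42.2729 per 1,000.
Ratio = 60.8969 ÷ 42.2729 = 1.44057.

1.441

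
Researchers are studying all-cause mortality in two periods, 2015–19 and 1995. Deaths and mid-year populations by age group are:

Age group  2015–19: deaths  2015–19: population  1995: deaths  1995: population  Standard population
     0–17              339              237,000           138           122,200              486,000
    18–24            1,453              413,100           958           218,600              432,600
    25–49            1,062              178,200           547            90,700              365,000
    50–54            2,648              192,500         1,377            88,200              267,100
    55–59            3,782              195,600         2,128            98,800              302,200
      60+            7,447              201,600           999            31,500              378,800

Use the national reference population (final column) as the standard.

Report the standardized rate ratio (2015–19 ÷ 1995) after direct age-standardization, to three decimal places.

1.021

Age-specific rates per 1,000 for 2015–19: 1.430, 3.517, 5.960, 13.756, 19.335, 36.939.
For 1995: 1.129, 4.382, 6.031, 15.612, 21.538, 31.714.
Standard total = 2,231,700; weights = 0.2178, 0.1938, 0.1636, 0.1197, 0.1354, 0.1697.
2015–19: 0.2178×1.430 + 0.1938×3.517 + 0.1636×5.960 + 0.1197×13.756 + 0.1354×19.335 + 0.1697×36.939 = 12.5026 per 1,000.
1995: 0.2178×1.129 + 0.1938×4.382 + 0.1636×6.031 + 0.1197×15.612 + 0.1354×21.538 + 0.1697×31.714 = 12.2500 per 1,000.
Ratio = 12.5026 ÷ 12.2500 = 1.02062.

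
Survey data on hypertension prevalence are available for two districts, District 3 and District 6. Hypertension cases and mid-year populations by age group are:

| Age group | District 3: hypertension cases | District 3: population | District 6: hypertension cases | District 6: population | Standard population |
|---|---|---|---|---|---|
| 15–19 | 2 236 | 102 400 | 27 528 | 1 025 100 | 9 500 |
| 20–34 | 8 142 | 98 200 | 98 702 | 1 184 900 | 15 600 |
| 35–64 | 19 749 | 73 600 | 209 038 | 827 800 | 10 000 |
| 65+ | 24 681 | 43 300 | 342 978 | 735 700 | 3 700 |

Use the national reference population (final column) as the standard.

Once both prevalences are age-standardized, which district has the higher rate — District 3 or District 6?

District 3

Age-specific rates per 1 000 for District 3: 21.836, 82.912, 268.329, 570.000.
For District 6: 26.854, 83.300, 252.522, 466.193.
Standard total = 38 800; weights = 0.2448, 0.4021, 0.2577, 0.0954.
District 3: 0.2448×21.836 + 0.4021×82.912 + 0.2577×268.329 + 0.0954×570.000 = 162.1949 per 1 000.
District 6: 0.2448×26.854 + 0.4021×83.300 + 0.2577×252.522 + 0.0954×466.193 = 149.6064 per 1 000.
The crude rates (172.62 vs 179.74) would put District 6 higher, but that reflects its age composition; once standardized to a common age structure, District 3 has the higher underlying rate.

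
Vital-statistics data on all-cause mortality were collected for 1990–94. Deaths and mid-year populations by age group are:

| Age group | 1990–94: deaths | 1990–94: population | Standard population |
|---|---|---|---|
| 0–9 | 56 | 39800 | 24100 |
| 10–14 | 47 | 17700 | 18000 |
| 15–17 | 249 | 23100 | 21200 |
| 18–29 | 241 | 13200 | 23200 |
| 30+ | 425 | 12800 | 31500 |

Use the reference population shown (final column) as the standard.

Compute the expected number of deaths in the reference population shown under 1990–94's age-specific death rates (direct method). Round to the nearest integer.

Age-specific rates per 100000 for 1990–94: 140.70, 265.54, 1077.92, 1825.76, 3320.31.
Expected deaths = Σ (standard pop × age-specific rate ÷ 100000)
= 24100×140.70/100000 + 18000×265.54/100000 + 21200×1077.92/100000 + 23200×1825.76/100000 + 31500×3320.31/100000
= 33.91 + 47.80 + 228.52 + 423.58 + 1045.90 = 1779.70.

1780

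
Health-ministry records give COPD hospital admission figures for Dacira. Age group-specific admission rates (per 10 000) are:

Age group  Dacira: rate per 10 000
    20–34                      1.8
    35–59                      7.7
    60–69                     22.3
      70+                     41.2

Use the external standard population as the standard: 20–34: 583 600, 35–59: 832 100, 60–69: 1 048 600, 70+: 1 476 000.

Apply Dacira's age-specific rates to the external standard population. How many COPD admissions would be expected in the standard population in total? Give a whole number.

Expected COPD admissions = Σ (standard pop × age-specific rate ÷ 10 000)
= 583 600×1.8/10 000 + 832 100×7.7/10 000 + 1 048 600×22.3/10 000 + 1 476 000×41.2/10 000
= 105.05 + 640.72 + 2338.38 + 6081.12 = 9165.26.

9165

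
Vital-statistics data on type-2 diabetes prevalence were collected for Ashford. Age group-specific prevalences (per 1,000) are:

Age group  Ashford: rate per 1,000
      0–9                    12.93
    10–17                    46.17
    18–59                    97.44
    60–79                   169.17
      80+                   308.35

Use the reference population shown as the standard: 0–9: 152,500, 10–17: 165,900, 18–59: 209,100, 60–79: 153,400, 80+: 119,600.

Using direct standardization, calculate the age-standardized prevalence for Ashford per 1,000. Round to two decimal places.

115.97

Standard total = 800,500; weights = 0.1905, 0.2072, 0.2612, 0.1916, 0.1494.
Standardized rate: 0.1905×12.93 + 0.2072×46.17 + 0.2612×97.44 + 0.1916×169.17 + 0.1494×308.35 = 115.9719 per 1,000.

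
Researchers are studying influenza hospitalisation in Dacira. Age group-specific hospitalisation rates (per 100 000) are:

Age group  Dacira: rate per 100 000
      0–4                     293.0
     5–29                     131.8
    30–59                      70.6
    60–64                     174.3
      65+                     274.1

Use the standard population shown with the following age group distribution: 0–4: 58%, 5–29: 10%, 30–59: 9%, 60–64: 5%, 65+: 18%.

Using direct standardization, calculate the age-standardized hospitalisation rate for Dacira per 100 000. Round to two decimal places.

Standard weights: 0.58, 0.10, 0.09, 0.05, 0.18.
Standardized rate: 0.5800×293.0 + 0.1000×131.8 + 0.0900×70.6 + 0.0500×174.3 + 0.1800×274.1 = 247.5270 per 100 000.

247.53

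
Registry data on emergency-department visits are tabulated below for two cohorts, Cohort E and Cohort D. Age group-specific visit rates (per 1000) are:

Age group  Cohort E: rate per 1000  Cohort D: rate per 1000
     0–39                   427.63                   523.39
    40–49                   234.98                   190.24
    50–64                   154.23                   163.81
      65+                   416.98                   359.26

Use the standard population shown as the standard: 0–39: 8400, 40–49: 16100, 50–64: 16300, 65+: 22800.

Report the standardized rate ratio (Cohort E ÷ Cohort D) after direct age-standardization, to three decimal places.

1.059

Standard total = 63600; weights = 0.1321, 0.2531, 0.2563, 0.3585.
Cohort E: 0.1321×427.63 + 0.2531×234.98 + 0.2563×154.23 + 0.3585×416.98 = 304.9743 per 1000.
Cohort D: 0.1321×523.39 + 0.2531×190.24 + 0.2563×163.81 + 0.3585×359.26 = 288.0593 per 1000.
Ratio = 304.9743 ÷ 288.0593 = 1.05872.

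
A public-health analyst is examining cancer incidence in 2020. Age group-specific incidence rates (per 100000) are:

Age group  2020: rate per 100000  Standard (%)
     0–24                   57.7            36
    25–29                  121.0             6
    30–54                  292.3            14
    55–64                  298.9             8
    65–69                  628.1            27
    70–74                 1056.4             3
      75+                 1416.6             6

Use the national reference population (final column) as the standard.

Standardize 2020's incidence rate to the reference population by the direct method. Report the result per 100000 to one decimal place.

379.1

Standard weights: 0.36, 0.06, 0.14, 0.08, 0.27, 0.03, 0.06.
Standardized rate: 0.3600×57.7 + 0.0600×121.0 + 0.1400×292.3 + 0.0800×298.9 + 0.2700×628.1 + 0.0300×1056.4 + 0.0600×1416.6 = 379.1410 per 100000.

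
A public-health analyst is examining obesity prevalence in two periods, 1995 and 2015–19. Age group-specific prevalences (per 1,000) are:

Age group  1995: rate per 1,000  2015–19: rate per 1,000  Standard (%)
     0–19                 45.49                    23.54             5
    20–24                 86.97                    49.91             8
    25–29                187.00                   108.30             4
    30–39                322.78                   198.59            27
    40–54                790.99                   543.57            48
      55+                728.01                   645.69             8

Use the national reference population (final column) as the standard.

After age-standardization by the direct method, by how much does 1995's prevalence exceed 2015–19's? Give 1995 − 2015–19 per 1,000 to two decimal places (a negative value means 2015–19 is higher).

166.09

Standard weights: 0.05, 0.08, 0.04, 0.27, 0.48, 0.08.
1995: 0.0500×45.49 + 0.0800×86.97 + 0.0400×187.00 + 0.2700×322.78 + 0.4800×790.99 + 0.0800×728.01 = 541.7787 per 1,000.
2015–19: 0.0500×23.54 + 0.0800×49.91 + 0.0400×108.30 + 0.2700×198.59 + 0.4800×543.57 + 0.0800×645.69 = 375.6899 per 1,000.
Difference = 541.7787 − 375.6899 = 166.0888.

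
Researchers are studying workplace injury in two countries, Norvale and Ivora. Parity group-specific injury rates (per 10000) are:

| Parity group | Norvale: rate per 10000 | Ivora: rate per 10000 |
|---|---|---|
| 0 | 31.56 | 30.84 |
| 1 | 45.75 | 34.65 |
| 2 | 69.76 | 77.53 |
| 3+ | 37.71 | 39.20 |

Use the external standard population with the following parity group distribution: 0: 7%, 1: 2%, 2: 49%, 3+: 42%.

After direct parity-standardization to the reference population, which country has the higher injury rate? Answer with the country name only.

Standard weights: 0.07, 0.02, 0.49, 0.42.
Norvale: 0.0700×31.56 + 0.0200×45.75 + 0.4900×69.76 + 0.4200×37.71 = 53.1448 per 10000.
Ivora: 0.0700×30.84 + 0.0200×34.65 + 0.4900×77.53 + 0.4200×39.20 = 57.3055 per 10000.

Ivora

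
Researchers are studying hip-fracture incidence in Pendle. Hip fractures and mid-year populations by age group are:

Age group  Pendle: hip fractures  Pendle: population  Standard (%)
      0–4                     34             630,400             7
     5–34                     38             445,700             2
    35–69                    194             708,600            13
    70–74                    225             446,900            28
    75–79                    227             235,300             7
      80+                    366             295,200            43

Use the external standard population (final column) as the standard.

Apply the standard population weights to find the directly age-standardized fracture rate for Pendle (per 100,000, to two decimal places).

Age-specific rates per 100,000 for Pendle: 5.39, 8.53, 27.38, 50.35, 96.47, 123.98.
Standard weights: 0.07, 0.02, 0.13, 0.28, 0.07, 0.43.
Standardized rate: 0.0700×5.39 + 0.0200×8.53 + 0.1300×27.38 + 0.2800×50.35 + 0.0700×96.47 + 0.4300×123.98 = 78.2704 per 100,000.

78.27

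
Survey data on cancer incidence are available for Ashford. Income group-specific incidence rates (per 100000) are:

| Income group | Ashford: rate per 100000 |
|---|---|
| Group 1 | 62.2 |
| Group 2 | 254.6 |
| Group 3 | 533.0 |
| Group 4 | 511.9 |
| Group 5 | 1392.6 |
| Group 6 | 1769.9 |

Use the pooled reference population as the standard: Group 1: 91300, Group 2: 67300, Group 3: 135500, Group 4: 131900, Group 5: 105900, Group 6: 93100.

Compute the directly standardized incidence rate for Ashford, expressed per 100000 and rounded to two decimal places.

Standard total = 625000; weights = 0.1461, 0.1077, 0.2168, 0.2110, 0.1694, 0.1490.
Standardized rate: 0.1461×62.2 + 0.1077×254.6 + 0.2168×533.0 + 0.2110×511.9 + 0.1694×1392.6 + 0.1490×1769.9 = 759.6937 per 100000.

759.69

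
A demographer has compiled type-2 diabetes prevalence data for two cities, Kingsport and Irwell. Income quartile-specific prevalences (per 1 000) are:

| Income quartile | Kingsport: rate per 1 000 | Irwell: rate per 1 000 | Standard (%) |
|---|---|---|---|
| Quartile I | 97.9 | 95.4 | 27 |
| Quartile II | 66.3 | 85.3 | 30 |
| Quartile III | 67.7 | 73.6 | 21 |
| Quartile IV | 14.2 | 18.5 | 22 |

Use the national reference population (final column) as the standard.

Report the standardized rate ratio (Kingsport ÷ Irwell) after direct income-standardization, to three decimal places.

Standard weights: 0.27, 0.30, 0.21, 0.22.
Kingsport: 0.2700×97.9 + 0.3000×66.3 + 0.2100×67.7 + 0.2200×14.2 = 63.6640 per 1 000.
Irwell: 0.2700×95.4 + 0.3000×85.3 + 0.2100×73.6 + 0.2200×18.5 = 70.8740 per 1 000.
Ratio = 63.6640 ÷ 70.8740 = 0.89827.

0.898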